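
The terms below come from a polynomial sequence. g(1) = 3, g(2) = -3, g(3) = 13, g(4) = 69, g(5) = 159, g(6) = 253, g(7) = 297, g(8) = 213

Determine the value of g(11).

-1947

First differences: -6 , 16 , 56 , 90 , 94 , 44 , -84
Second differences: 22 , 40 , 34 , 4 , -50 , -128
Third differences: 18 , -6 , -30 , -54 , -78
Fourth differences: -24 , -24 , -24 , -24
Fourth differences constant at -24.
-78 − 24 = -102;  -128 − 102 = -230;  -84 − 230 = -314;  213 − 314 = -101
-102 − 24 = -126;  -230 − 126 = -356;  -314 − 356 = -670;  -101 − 670 = -771
-126 − 24 = -150;  -356 − 150 = -506;  -670 − 506 = -1176;  -771 − 1176 = -1947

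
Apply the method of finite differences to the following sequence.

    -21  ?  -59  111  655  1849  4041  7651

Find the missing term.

Using the last 6 terms:
170  544  1194  2192  3610
374  650  998  1418
276  348  420
72  72
Constant fourth difference = 72.
Extend backward: 276 − 72 = 204;  374 − 204 = 170;  170 − 170 = 0;  -59 + 0 = -59

-59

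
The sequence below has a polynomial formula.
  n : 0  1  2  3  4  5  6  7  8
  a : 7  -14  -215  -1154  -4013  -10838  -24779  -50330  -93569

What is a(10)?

D1: -21, -201, -939, -2859, -6825, -13941, -25551, -43239
D2: -180, -738, -1920, -3966, -7116, -11610, -17688
D3: -558, -1182, -2046, -3150, -4494, -6078
D4: -624, -864, -1104, -1344, -1584
D5: -240, -240, -240, -240
Constant fifth difference = -240, so extend:
-1584 − 240 = -1824;  -6078 − 1824 = -7902;  -17688 − 7902 = -25590;  -43239 − 25590 = -68829;  -93569 − 68829 = -162398
-1824 − 240 = -2064;  -7902 − 2064 = -9966;  -25590 − 9966 = -35556;  -68829 − 35556 = -104385;  -162398 − 104385 = -266783

-266783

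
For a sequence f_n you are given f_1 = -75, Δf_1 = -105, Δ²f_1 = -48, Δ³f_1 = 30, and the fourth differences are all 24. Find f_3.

Build the table forward from the leading diagonal:
Fourth differences: 24, 24, 24
Third differences: 30, 54, 78
Second differences: -48, -18, 36
First differences: -105, -153, -171
f: -75, -180, -333

-333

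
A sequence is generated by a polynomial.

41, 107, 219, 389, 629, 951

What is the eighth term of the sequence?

66 , 112 , 170 , 240 , 322
46 , 58 , 70 , 82
12 , 12 , 12
Third differences constant at 12.
82 + 12 = 94;  322 + 94 = 416;  951 + 416 = 1367
94 + 12 = 106;  416 + 106 = 522;  1367 + 522 = 1889

1889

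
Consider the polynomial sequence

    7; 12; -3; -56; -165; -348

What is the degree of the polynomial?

3

First differences: 5, -15, -53, -109, -183
Second differences: -20, -38, -56, -74
Third differences: -18, -18, -18
The third differences are constant, so the polynomial has degree 3.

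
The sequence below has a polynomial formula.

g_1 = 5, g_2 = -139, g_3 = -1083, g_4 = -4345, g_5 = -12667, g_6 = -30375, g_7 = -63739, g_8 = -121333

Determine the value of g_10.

First differences: -144, -944, -3262, -8322, -17708, -33364, -57594
Second differences: -800, -2318, -5060, -9386, -15656, -24230
Third differences: -1518, -2742, -4326, -6270, -8574
Fourth differences: -1224, -1584, -1944, -2304
Fifth differences: -360, -360, -360
The fifth differences are constant (-360).
-2304 − 360 = -2664;  -8574 − 2664 = -11238;  -24230 − 11238 = -35468;  -57594 − 35468 = -93062;  -121333 − 93062 = -214395
-2664 − 360 = -3024;  -11238 − 3024 = -14262;  -35468 − 14262 = -49730;  -93062 − 49730 = -142792;  -214395 − 142792 = -357187

-357187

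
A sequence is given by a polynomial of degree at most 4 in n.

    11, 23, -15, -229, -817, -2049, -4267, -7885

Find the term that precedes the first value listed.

3

12  -38  -214  -588  -1232  -2218  -3618
-50  -176  -374  -644  -986  -1400
-126  -198  -270  -342  -414
-72  -72  -72  -72
The fourth differences are constant at -72.
Work back: -126 + 72 = -54;  -50 + 54 = 4;  12 − 4 = 8;  11 − 8 = 3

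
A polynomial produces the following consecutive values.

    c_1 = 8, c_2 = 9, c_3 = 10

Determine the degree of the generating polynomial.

1

1, 1
The first differences are constant, so the polynomial has degree 1.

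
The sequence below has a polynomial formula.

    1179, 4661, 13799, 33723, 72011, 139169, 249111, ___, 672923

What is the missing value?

419639

Using the first 7 terms:
First differences: 3482, 9138, 19924, 38288, 67158, 109942
Second differences: 5656, 10786, 18364, 28870, 42784
Third differences: 5130, 7578, 10506, 13914
Fourth differences: 2448, 2928, 3408
Fifth differences: 480, 480
Constant fifth difference = 480.
Extend forward: 3408 + 480 = 3888;  13914 + 3888 = 17802;  42784 + 17802 = 60586;  109942 + 60586 = 170528;  249111 + 170528 = 419639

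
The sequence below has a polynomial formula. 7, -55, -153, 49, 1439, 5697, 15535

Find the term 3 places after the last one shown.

126169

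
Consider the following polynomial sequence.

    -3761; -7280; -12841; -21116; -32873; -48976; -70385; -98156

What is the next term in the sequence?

Δ: -3519, -5561, -8275, -11757, -16103, -21409, -27771
Δ²: -2042, -2714, -3482, -4346, -5306, -6362
Δ³: -672, -768, -864, -960, -1056
Δ⁴: -96, -96, -96, -96
Fourth differences constant at -96.
-1056 − 96 = -1152;  -6362 − 1152 = -7514;  -27771 − 7514 = -35285;  -98156 − 35285 = -133441

-133441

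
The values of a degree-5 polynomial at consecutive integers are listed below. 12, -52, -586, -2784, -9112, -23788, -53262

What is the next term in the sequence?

D1: -64, -534, -2198, -6328, -14676, -29474
D2: -470, -1664, -4130, -8348, -14798
D3: -1194, -2466, -4218, -6450
D4: -1272, -1752, -2232
D5: -480, -480
Fifth differences constant at -480.
-2232 − 480 = -2712;  -6450 − 2712 = -9162;  -14798 − 9162 = -23960;  -29474 − 23960 = -53434;  -53262 − 53434 = -106696

-106696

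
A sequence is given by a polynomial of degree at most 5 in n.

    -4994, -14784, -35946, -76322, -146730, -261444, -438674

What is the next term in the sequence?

First differences: -9790, -21162, -40376, -70408, -114714, -177230
Second differences: -11372, -19214, -30032, -44306, -62516
Third differences: -7842, -10818, -14274, -18210
Fourth differences: -2976, -3456, -3936
Fifth differences: -480, -480
The fifth differences are constant (-480).
-3936 − 480 = -4416;  -18210 − 4416 = -22626;  -62516 − 22626 = -85142;  -177230 − 85142 = -262372;  -438674 − 262372 = -701046

-701046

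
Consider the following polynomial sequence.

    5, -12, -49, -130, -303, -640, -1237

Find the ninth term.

-3715

D1: -17 , -37 , -81 , -173 , -337 , -597
D2: -20 , -44 , -92 , -164 , -260
D3: -24 , -48 , -72 , -96
D4: -24 , -24 , -24
Constant fourth difference = -24, so extend:
-96 − 24 = -120;  -260 − 120 = -380;  -597 − 380 = -977;  -1237 − 977 = -2214
-120 − 24 = -144;  -380 − 144 = -524;  -977 − 524 = -1501;  -2214 − 1501 = -3715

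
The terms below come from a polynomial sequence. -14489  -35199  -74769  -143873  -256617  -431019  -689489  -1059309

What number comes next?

-1573113

First differences: -20710, -39570, -69104, -112744, -174402, -258470, -369820
Second differences: -18860, -29534, -43640, -61658, -84068, -111350
Third differences: -10674, -14106, -18018, -22410, -27282
Fourth differences: -3432, -3912, -4392, -4872
Fifth differences: -480, -480, -480
The fifth differences are constant (-480).
-4872 − 480 = -5352;  -27282 − 5352 = -32634;  -111350 − 32634 = -143984;  -369820 − 143984 = -513804;  -1059309 − 513804 = -1573113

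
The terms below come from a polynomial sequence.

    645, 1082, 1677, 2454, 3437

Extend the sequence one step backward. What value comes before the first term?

342

Δ: 437  595  777  983
Δ²: 158  182  206
Δ³: 24  24
The third differences are constant at 24.
Work back: 158 − 24 = 134;  437 − 134 = 303;  645 − 303 = 342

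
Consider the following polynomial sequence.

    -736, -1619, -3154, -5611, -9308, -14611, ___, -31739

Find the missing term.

Using the first 6 terms:
D1: -883  -1535  -2457  -3697  -5303
D2: -652  -922  -1240  -1606
D3: -270  -318  -366
D4: -48  -48
Constant fourth difference = -48.
Extend forward: -366 − 48 = -414;  -1606 − 414 = -2020;  -5303 − 2020 = -7323;  -14611 − 7323 = -21934

-21934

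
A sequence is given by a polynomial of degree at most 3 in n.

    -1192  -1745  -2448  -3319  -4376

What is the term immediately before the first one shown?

-771

D1: -553, -703, -871, -1057
D2: -150, -168, -186
D3: -18, -18
The third differences are constant at -18.
Work back: -150 + 18 = -132;  -553 + 132 = -421;  -1192 + 421 = -771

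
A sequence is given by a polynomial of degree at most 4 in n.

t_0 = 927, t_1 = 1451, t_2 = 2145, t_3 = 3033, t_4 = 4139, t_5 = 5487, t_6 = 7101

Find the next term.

9005

First differences: 524  694  888  1106  1348  1614
Second differences: 170  194  218  242  266
Third differences: 24  24  24  24
The third differences are constant (24).
266 + 24 = 290;  1614 + 290 = 1904;  7101 + 1904 = 9005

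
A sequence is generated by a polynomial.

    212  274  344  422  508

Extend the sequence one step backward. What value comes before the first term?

158

D1: 62  70  78  86
D2: 8  8  8
The second differences are constant at 8.
Work back: 62 − 8 = 54;  212 − 54 = 158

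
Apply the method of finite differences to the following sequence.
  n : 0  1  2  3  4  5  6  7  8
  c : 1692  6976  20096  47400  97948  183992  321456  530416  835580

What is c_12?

Δ: 5284 , 13120 , 27304 , 50548 , 86044 , 137464 , 208960 , 305164
Δ²: 7836 , 14184 , 23244 , 35496 , 51420 , 71496 , 96204
Δ³: 6348 , 9060 , 12252 , 15924 , 20076 , 24708
Δ⁴: 2712 , 3192 , 3672 , 4152 , 4632
Δ⁵: 480 , 480 , 480 , 480
The fifth differences are constant (480).
4632 + 480 = 5112;  24708 + 5112 = 29820;  96204 + 29820 = 126024;  305164 + 126024 = 431188;  835580 + 431188 = 1266768
5112 + 480 = 5592;  29820 + 5592 = 35412;  126024 + 35412 = 161436;  431188 + 161436 = 592624;  1266768 + 592624 = 1859392
5592 + 480 = 6072;  35412 + 6072 = 41484;  161436 + 41484 = 202920;  592624 + 202920 = 795544;  1859392 + 795544 = 2654936
6072 + 480 = 6552;  41484 + 6552 = 48036;  202920 + 48036 = 250956;  795544 + 250956 = 1046500;  2654936 + 1046500 = 3701436

3701436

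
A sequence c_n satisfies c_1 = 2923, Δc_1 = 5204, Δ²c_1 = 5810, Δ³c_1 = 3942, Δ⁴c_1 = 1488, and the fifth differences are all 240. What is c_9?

Build the table forward from the leading diagonal:
Δ⁵: 240, 240, 240, 240, 240, 240, 240, 240, 240
Δ⁴: 1488, 1728, 1968, 2208, 2448, 2688, 2928, 3168, 3408
Δ³: 3942, 5430, 7158, 9126, 11334, 13782, 16470, 19398, 22566
Δ²: 5810, 9752, 15182, 22340, 31466, 42800, 56582, 73052, 92450
Δ: 5204, 11014, 20766, 35948, 58288, 89754, 132554, 189136, 262188
c: 2923, 8127, 19141, 39907, 75855, 134143, 223897, 356451, 545587

545587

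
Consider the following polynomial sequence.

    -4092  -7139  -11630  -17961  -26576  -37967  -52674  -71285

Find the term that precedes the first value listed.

-2141

-3047  -4491  -6331  -8615  -11391  -14707  -18611
-1444  -1840  -2284  -2776  -3316  -3904
-396  -444  -492  -540  -588
-48  -48  -48  -48
The fourth differences are constant at -48.
Work back: -396 + 48 = -348;  -1444 + 348 = -1096;  -3047 + 1096 = -1951;  -4092 + 1951 = -2141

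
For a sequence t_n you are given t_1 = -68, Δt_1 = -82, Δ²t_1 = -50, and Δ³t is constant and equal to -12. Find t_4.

-476

Build the table forward from the leading diagonal:
Δ³: -12, -12, -12, -12
Δ²: -50, -62, -74, -86
Δ: -82, -132, -194, -268
t: -68, -150, -282, -476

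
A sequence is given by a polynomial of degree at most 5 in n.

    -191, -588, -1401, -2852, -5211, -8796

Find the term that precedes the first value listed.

-36

-397  -813  -1451  -2359  -3585
-416  -638  -908  -1226
-222  -270  -318
-48  -48
The fourth differences are constant at -48.
Work back: -222 + 48 = -174;  -416 + 174 = -242;  -397 + 242 = -155;  -191 + 155 = -36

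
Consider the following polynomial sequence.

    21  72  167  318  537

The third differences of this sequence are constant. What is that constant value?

12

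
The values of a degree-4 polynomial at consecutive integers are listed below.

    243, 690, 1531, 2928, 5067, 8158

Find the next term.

Δ: 447 , 841 , 1397 , 2139 , 3091
Δ²: 394 , 556 , 742 , 952
Δ³: 162 , 186 , 210
Δ⁴: 24 , 24
The fourth differences are constant (24).
210 + 24 = 234;  952 + 234 = 1186;  3091 + 1186 = 4277;  8158 + 4277 = 12435

12435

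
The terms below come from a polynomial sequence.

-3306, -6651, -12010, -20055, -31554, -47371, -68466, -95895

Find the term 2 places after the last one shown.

D1: -3345, -5359, -8045, -11499, -15817, -21095, -27429
D2: -2014, -2686, -3454, -4318, -5278, -6334
D3: -672, -768, -864, -960, -1056
D4: -96, -96, -96, -96
The fourth differences are constant (-96).
-1056 − 96 = -1152;  -6334 − 1152 = -7486;  -27429 − 7486 = -34915;  -95895 − 34915 = -130810
-1152 − 96 = -1248;  -7486 − 1248 = -8734;  -34915 − 8734 = -43649;  -130810 − 43649 = -174459

-174459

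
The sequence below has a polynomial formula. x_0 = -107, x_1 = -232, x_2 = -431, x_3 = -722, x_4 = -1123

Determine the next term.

-1652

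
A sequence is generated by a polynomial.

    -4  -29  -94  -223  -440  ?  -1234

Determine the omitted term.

Using the first 5 terms:
D1: -25  -65  -129  -217
D2: -40  -64  -88
D3: -24  -24
Constant third difference = -24.
Extend forward: -88 − 24 = -112;  -217 − 112 = -329;  -440 − 329 = -769

-769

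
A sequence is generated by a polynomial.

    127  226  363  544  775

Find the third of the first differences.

D1: 99, 137, 181, 231
D2: 38, 44, 50
D3: 6, 6

181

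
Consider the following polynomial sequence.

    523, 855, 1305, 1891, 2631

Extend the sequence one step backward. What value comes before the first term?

291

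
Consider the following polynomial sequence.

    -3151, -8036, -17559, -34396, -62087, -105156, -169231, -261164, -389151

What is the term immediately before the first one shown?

-972

D1: -4885, -9523, -16837, -27691, -43069, -64075, -91933, -127987
D2: -4638, -7314, -10854, -15378, -21006, -27858, -36054
D3: -2676, -3540, -4524, -5628, -6852, -8196
D4: -864, -984, -1104, -1224, -1344
D5: -120, -120, -120, -120
The fifth differences are constant at -120.
Work back: -864 + 120 = -744;  -2676 + 744 = -1932;  -4638 + 1932 = -2706;  -4885 + 2706 = -2179;  -3151 + 2179 = -972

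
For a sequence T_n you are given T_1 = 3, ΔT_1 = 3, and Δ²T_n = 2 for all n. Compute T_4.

Build the table forward from the leading diagonal:
Second differences: 2, 2, 2, 2
First differences: 3, 5, 7, 9
T: 3, 6, 11, 18

18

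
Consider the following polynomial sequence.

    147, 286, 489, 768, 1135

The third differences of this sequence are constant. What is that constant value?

First differences: 139, 203, 279, 367
Second differences: 64, 76, 88
Third differences: 12, 12

12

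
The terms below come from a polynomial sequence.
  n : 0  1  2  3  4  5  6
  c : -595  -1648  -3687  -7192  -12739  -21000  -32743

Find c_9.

-97984

First differences: -1053 , -2039 , -3505 , -5547 , -8261 , -11743
Second differences: -986 , -1466 , -2042 , -2714 , -3482
Third differences: -480 , -576 , -672 , -768
Fourth differences: -96 , -96 , -96
The fourth differences are constant (-96).
-768 − 96 = -864;  -3482 − 864 = -4346;  -11743 − 4346 = -16089;  -32743 − 16089 = -48832
-864 − 96 = -960;  -4346 − 960 = -5306;  -16089 − 5306 = -21395;  -48832 − 21395 = -70227
-960 − 96 = -1056;  -5306 − 1056 = -6362;  -21395 − 6362 = -27757;  -70227 − 27757 = -97984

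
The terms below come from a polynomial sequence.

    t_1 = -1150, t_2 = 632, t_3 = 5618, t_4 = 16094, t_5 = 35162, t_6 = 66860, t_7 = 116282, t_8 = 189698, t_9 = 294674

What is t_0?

D1: 1782, 4986, 10476, 19068, 31698, 49422, 73416, 104976
D2: 3204, 5490, 8592, 12630, 17724, 23994, 31560
D3: 2286, 3102, 4038, 5094, 6270, 7566
D4: 816, 936, 1056, 1176, 1296
D5: 120, 120, 120, 120
The fifth differences are constant at 120.
Work back: 816 − 120 = 696;  2286 − 696 = 1590;  3204 − 1590 = 1614;  1782 − 1614 = 168;  -1150 − 168 = -1318

-1318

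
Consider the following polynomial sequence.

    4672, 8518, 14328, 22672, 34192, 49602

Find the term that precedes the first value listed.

2292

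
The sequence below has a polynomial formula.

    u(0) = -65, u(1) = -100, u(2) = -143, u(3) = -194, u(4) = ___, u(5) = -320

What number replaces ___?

-253

Using the first 4 terms:
D1: -35, -43, -51
D2: -8, -8
Constant second difference = -8.
Extend forward: -51 − 8 = -59;  -194 − 59 = -253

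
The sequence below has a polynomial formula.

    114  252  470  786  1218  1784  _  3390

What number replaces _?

Using the first 6 terms:
138  218  316  432  566
80  98  116  134
18  18  18
Constant third difference = 18.
Extend forward: 134 + 18 = 152;  566 + 152 = 718;  1784 + 718 = 2502

2502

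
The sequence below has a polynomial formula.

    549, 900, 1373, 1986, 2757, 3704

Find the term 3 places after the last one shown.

351 , 473 , 613 , 771 , 947
122 , 140 , 158 , 176
18 , 18 , 18
Constant third difference = 18, so extend:
176 + 18 = 194;  947 + 194 = 1141;  3704 + 1141 = 4845
194 + 18 = 212;  1141 + 212 = 1353;  4845 + 1353 = 6198
212 + 18 = 230;  1353 + 230 = 1583;  6198 + 1583 = 7781

7781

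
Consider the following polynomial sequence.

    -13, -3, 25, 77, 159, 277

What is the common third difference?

First differences: 10, 28, 52, 82, 118
Second differences: 18, 24, 30, 36
Third differences: 6, 6, 6

6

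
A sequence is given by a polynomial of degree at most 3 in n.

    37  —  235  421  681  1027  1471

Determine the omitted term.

Using the last 5 terms:
186, 260, 346, 444
74, 86, 98
12, 12
Constant third difference = 12.
Extend backward: 74 − 12 = 62;  186 − 62 = 124;  235 − 124 = 111

111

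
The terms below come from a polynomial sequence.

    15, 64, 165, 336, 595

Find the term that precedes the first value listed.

0

D1: 49, 101, 171, 259
D2: 52, 70, 88
D3: 18, 18
The third differences are constant at 18.
Work back: 52 − 18 = 34;  49 − 34 = 15;  15 − 15 = 0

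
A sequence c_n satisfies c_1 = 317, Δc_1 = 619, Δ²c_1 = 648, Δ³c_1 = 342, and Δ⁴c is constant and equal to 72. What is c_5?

8121

Build the table forward from the leading diagonal:
Fourth differences: 72, 72, 72, 72, 72
Third differences: 342, 414, 486, 558, 630
Second differences: 648, 990, 1404, 1890, 2448
First differences: 619, 1267, 2257, 3661, 5551
c: 317, 936, 2203, 4460, 8121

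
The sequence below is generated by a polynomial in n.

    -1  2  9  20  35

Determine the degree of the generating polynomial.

2

D1: 3, 7, 11, 15
D2: 4, 4, 4
The second differences are constant, so the polynomial has degree 2.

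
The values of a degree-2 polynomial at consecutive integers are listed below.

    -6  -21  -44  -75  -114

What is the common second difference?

-8

First differences: -15, -23, -31, -39
Second differences: -8, -8, -8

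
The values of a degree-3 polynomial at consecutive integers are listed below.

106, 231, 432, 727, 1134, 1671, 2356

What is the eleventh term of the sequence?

125  201  295  407  537  685
76  94  112  130  148
18  18  18  18
The third differences are constant (18).
148 + 18 = 166;  685 + 166 = 851;  2356 + 851 = 3207
166 + 18 = 184;  851 + 184 = 1035;  3207 + 1035 = 4242
184 + 18 = 202;  1035 + 202 = 1237;  4242 + 1237 = 5479
202 + 18 = 220;  1237 + 220 = 1457;  5479 + 1457 = 6936

6936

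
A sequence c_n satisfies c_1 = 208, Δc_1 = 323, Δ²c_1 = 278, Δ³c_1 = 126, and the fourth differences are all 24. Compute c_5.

Build the table forward from the leading diagonal:
D4: 24  24  24  24  24
D3: 126  150  174  198  222
D2: 278  404  554  728  926
D1: 323  601  1005  1559  2287
c: 208  531  1132  2137  3696

3696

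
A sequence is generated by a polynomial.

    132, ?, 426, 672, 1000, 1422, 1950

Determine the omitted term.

250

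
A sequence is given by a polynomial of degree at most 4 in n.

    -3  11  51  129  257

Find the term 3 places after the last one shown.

1061

Δ: 14  40  78  128
Δ²: 26  38  50
Δ³: 12  12
Third differences constant at 12.
50 + 12 = 62;  128 + 62 = 190;  257 + 190 = 447
62 + 12 = 74;  190 + 74 = 264;  447 + 264 = 711
74 + 12 = 86;  264 + 86 = 350;  711 + 350 = 1061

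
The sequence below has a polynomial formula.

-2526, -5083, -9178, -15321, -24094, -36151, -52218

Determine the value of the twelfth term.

Δ: -2557, -4095, -6143, -8773, -12057, -16067
Δ²: -1538, -2048, -2630, -3284, -4010
Δ³: -510, -582, -654, -726
Δ⁴: -72, -72, -72
Constant fourth difference = -72, so extend:
-726 − 72 = -798;  -4010 − 798 = -4808;  -16067 − 4808 = -20875;  -52218 − 20875 = -73093
-798 − 72 = -870;  -4808 − 870 = -5678;  -20875 − 5678 = -26553;  -73093 − 26553 = -99646
-870 − 72 = -942;  -5678 − 942 = -6620;  -26553 − 6620 = -33173;  -99646 − 33173 = -132819
-942 − 72 = -1014;  -6620 − 1014 = -7634;  -33173 − 7634 = -40807;  -132819 − 40807 = -173626
-1014 − 72 = -1086;  -7634 − 1086 = -8720;  -40807 − 8720 = -49527;  -173626 − 49527 = -223153

-223153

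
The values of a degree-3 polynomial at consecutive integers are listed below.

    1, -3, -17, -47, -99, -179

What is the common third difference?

-6

First differences: -4, -14, -30, -52, -80
Second differences: -10, -16, -22, -28
Third differences: -6, -6, -6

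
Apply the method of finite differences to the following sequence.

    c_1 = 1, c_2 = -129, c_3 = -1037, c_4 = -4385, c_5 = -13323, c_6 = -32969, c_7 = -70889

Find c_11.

-669189

First differences: -130, -908, -3348, -8938, -19646, -37920
Second differences: -778, -2440, -5590, -10708, -18274
Third differences: -1662, -3150, -5118, -7566
Fourth differences: -1488, -1968, -2448
Fifth differences: -480, -480
Fifth differences constant at -480.
-2448 − 480 = -2928;  -7566 − 2928 = -10494;  -18274 − 10494 = -28768;  -37920 − 28768 = -66688;  -70889 − 66688 = -137577
-2928 − 480 = -3408;  -10494 − 3408 = -13902;  -28768 − 13902 = -42670;  -66688 − 42670 = -109358;  -137577 − 109358 = -246935
-3408 − 480 = -3888;  -13902 − 3888 = -17790;  -42670 − 17790 = -60460;  -109358 − 60460 = -169818;  -246935 − 169818 = -416753
-3888 − 480 = -4368;  -17790 − 4368 = -22158;  -60460 − 22158 = -82618;  -169818 − 82618 = -252436;  -416753 − 252436 = -669189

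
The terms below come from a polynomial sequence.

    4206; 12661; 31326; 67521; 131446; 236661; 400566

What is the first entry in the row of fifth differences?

First differences: 8455, 18665, 36195, 63925, 105215, 163905
Second differences: 10210, 17530, 27730, 41290, 58690
Third differences: 7320, 10200, 13560, 17400
Fourth differences: 2880, 3360, 3840
Fifth differences: 480, 480

480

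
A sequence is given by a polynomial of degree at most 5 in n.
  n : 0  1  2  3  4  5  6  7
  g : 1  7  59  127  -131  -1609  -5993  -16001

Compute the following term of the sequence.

-35623

D1: 6, 52, 68, -258, -1478, -4384, -10008
D2: 46, 16, -326, -1220, -2906, -5624
D3: -30, -342, -894, -1686, -2718
D4: -312, -552, -792, -1032
D5: -240, -240, -240
Constant fifth difference = -240, so extend:
-1032 − 240 = -1272;  -2718 − 1272 = -3990;  -5624 − 3990 = -9614;  -10008 − 9614 = -19622;  -16001 − 19622 = -35623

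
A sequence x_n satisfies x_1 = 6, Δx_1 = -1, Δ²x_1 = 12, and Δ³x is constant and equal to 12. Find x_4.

Build the table forward from the leading diagonal:
D3: 12  12  12  12
D2: 12  24  36  48
D1: -1  11  35  71
x: 6  5  16  51

51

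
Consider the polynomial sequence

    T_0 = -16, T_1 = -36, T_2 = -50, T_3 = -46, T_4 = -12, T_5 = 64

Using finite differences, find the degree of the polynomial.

3

D1: -20, -14, 4, 34, 76
D2: 6, 18, 30, 42
D3: 12, 12, 12
The third differences are constant, so the polynomial has degree 3.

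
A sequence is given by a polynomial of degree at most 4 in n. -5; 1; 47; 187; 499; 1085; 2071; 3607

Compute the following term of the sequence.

Δ: 6, 46, 140, 312, 586, 986, 1536
Δ²: 40, 94, 172, 274, 400, 550
Δ³: 54, 78, 102, 126, 150
Δ⁴: 24, 24, 24, 24
Constant fourth difference = 24, so extend:
150 + 24 = 174;  550 + 174 = 724;  1536 + 724 = 2260;  3607 + 2260 = 5867

5867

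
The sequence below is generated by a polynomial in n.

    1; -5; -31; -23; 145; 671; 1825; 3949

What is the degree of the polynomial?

-6, -26, 8, 168, 526, 1154, 2124
-20, 34, 160, 358, 628, 970
54, 126, 198, 270, 342
72, 72, 72, 72
The fourth differences are constant, so the polynomial has degree 4.

4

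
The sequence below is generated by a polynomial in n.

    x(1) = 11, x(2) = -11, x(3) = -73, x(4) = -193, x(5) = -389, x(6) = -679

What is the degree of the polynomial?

3

-22, -62, -120, -196, -290
-40, -58, -76, -94
-18, -18, -18
The third differences are constant, so the polynomial has degree 3.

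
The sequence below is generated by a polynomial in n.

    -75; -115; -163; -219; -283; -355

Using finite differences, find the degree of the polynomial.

First differences: -40, -48, -56, -64, -72
Second differences: -8, -8, -8, -8
The second differences are constant, so the polynomial has degree 2.

2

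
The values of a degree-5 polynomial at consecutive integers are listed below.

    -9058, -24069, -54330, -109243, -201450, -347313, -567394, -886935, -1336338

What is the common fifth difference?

-480

Δ: -15011, -30261, -54913, -92207, -145863, -220081, -319541, -449403
Δ²: -15250, -24652, -37294, -53656, -74218, -99460, -129862
Δ³: -9402, -12642, -16362, -20562, -25242, -30402
Δ⁴: -3240, -3720, -4200, -4680, -5160
Δ⁵: -480, -480, -480, -480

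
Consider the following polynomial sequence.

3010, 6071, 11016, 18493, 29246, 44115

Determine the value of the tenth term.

First differences: 3061  4945  7477  10753  14869
Second differences: 1884  2532  3276  4116
Third differences: 648  744  840
Fourth differences: 96  96
Fourth differences constant at 96.
840 + 96 = 936;  4116 + 936 = 5052;  14869 + 5052 = 19921;  44115 + 19921 = 64036
936 + 96 = 1032;  5052 + 1032 = 6084;  19921 + 6084 = 26005;  64036 + 26005 = 90041
1032 + 96 = 1128;  6084 + 1128 = 7212;  26005 + 7212 = 33217;  90041 + 33217 = 123258
1128 + 96 = 1224;  7212 + 1224 = 8436;  33217 + 8436 = 41653;  123258 + 41653 = 164911

164911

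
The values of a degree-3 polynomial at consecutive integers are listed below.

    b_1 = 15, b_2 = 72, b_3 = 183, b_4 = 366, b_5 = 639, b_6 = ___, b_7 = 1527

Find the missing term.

Using the first 5 terms:
57, 111, 183, 273
54, 72, 90
18, 18
Constant third difference = 18.
Extend forward: 90 + 18 = 108;  273 + 108 = 381;  639 + 381 = 1020

1020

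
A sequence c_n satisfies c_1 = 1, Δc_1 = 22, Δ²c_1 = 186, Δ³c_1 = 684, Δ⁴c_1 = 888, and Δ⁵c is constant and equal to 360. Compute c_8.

66641

Build the table forward from the leading diagonal:
Fifth differences: 360, 360, 360, 360, 360, 360, 360, 360
Fourth differences: 888, 1248, 1608, 1968, 2328, 2688, 3048, 3408
Third differences: 684, 1572, 2820, 4428, 6396, 8724, 11412, 14460
Second differences: 186, 870, 2442, 5262, 9690, 16086, 24810, 36222
First differences: 22, 208, 1078, 3520, 8782, 18472, 34558, 59368
c: 1, 23, 231, 1309, 4829, 13611, 32083, 66641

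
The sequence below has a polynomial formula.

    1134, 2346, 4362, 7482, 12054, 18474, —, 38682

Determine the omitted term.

Using the first 6 terms:
Δ: 1212  2016  3120  4572  6420
Δ²: 804  1104  1452  1848
Δ³: 300  348  396
Δ⁴: 48  48
Constant fourth difference = 48.
Extend forward: 396 + 48 = 444;  1848 + 444 = 2292;  6420 + 2292 = 8712;  18474 + 8712 = 27186

27186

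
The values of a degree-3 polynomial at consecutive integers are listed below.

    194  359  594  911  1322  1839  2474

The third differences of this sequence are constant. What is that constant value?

D1: 165, 235, 317, 411, 517, 635
D2: 70, 82, 94, 106, 118
D3: 12, 12, 12, 12

12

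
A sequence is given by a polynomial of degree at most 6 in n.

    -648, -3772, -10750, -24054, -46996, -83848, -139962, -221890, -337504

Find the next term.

-496116

D1: -3124 , -6978 , -13304 , -22942 , -36852 , -56114 , -81928 , -115614
D2: -3854 , -6326 , -9638 , -13910 , -19262 , -25814 , -33686
D3: -2472 , -3312 , -4272 , -5352 , -6552 , -7872
D4: -840 , -960 , -1080 , -1200 , -1320
D5: -120 , -120 , -120 , -120
The fifth differences are constant (-120).
-1320 − 120 = -1440;  -7872 − 1440 = -9312;  -33686 − 9312 = -42998;  -115614 − 42998 = -158612;  -337504 − 158612 = -496116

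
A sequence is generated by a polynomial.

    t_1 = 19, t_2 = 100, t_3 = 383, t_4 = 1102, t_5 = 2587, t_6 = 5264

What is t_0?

D1: 81  283  719  1485  2677
D2: 202  436  766  1192
D3: 234  330  426
D4: 96  96
The fourth differences are constant at 96.
Work back: 234 − 96 = 138;  202 − 138 = 64;  81 − 64 = 17;  19 − 17 = 2

2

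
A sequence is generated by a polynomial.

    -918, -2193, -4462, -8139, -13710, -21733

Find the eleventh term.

-123198

-1275, -2269, -3677, -5571, -8023
-994, -1408, -1894, -2452
-414, -486, -558
-72, -72
The fourth differences are constant (-72).
-558 − 72 = -630;  -2452 − 630 = -3082;  -8023 − 3082 = -11105;  -21733 − 11105 = -32838
-630 − 72 = -702;  -3082 − 702 = -3784;  -11105 − 3784 = -14889;  -32838 − 14889 = -47727
-702 − 72 = -774;  -3784 − 774 = -4558;  -14889 − 4558 = -19447;  -47727 − 19447 = -67174
-774 − 72 = -846;  -4558 − 846 = -5404;  -19447 − 5404 = -24851;  -67174 − 24851 = -92025
-846 − 72 = -918;  -5404 − 918 = -6322;  -24851 − 6322 = -31173;  -92025 − 31173 = -123198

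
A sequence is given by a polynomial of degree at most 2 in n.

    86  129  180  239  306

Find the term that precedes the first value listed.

51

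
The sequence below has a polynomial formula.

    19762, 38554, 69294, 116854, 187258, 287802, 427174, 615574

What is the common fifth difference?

120

First differences: 18792, 30740, 47560, 70404, 100544, 139372, 188400
Second differences: 11948, 16820, 22844, 30140, 38828, 49028
Third differences: 4872, 6024, 7296, 8688, 10200
Fourth differences: 1152, 1272, 1392, 1512
Fifth differences: 120, 120, 120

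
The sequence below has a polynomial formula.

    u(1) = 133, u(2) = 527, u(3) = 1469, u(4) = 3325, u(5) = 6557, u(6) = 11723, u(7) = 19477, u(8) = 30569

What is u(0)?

17

394  942  1856  3232  5166  7754  11092
548  914  1376  1934  2588  3338
366  462  558  654  750
96  96  96  96
The fourth differences are constant at 96.
Work back: 366 − 96 = 270;  548 − 270 = 278;  394 − 278 = 116;  133 − 116 = 17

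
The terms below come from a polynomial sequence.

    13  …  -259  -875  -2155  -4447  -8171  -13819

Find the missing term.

-31

Using the last 6 terms:
D1: -616, -1280, -2292, -3724, -5648
D2: -664, -1012, -1432, -1924
D3: -348, -420, -492
D4: -72, -72
Constant fourth difference = -72.
Extend backward: -348 + 72 = -276;  -664 + 276 = -388;  -616 + 388 = -228;  -259 + 228 = -31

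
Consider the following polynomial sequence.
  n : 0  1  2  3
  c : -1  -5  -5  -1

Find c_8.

79

D1: -4  0  4
D2: 4  4
Constant second difference = 4, so extend:
4 + 4 = 8;  -1 + 8 = 7
8 + 4 = 12;  7 + 12 = 19
12 + 4 = 16;  19 + 16 = 35
16 + 4 = 20;  35 + 20 = 55
20 + 4 = 24;  55 + 24 = 79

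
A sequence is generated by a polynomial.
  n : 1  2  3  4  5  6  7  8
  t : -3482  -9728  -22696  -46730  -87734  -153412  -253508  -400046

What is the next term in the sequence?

First differences: -6246, -12968, -24034, -41004, -65678, -100096, -146538
Second differences: -6722, -11066, -16970, -24674, -34418, -46442
Third differences: -4344, -5904, -7704, -9744, -12024
Fourth differences: -1560, -1800, -2040, -2280
Fifth differences: -240, -240, -240
Fifth differences constant at -240.
-2280 − 240 = -2520;  -12024 − 2520 = -14544;  -46442 − 14544 = -60986;  -146538 − 60986 = -207524;  -400046 − 207524 = -607570

-607570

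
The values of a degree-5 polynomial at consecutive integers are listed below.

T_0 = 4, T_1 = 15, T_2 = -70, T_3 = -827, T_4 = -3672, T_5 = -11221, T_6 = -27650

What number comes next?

11, -85, -757, -2845, -7549, -16429
-96, -672, -2088, -4704, -8880
-576, -1416, -2616, -4176
-840, -1200, -1560
-360, -360
Constant fifth difference = -360, so extend:
-1560 − 360 = -1920;  -4176 − 1920 = -6096;  -8880 − 6096 = -14976;  -16429 − 14976 = -31405;  -27650 − 31405 = -59055

-59055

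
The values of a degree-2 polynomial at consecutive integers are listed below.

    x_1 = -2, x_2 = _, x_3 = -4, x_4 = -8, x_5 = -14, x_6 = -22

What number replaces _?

-2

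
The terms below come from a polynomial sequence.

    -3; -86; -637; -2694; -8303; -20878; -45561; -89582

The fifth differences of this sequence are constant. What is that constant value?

First differences: -83, -551, -2057, -5609, -12575, -24683, -44021
Second differences: -468, -1506, -3552, -6966, -12108, -19338
Third differences: -1038, -2046, -3414, -5142, -7230
Fourth differences: -1008, -1368, -1728, -2088
Fifth differences: -360, -360, -360

-360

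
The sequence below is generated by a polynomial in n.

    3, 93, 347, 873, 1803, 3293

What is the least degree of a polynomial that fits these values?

D1: 90, 254, 526, 930, 1490
D2: 164, 272, 404, 560
D3: 108, 132, 156
D4: 24, 24
The fourth differences are constant, so the polynomial has degree 4.

4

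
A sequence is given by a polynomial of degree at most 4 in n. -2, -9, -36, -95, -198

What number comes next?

-7 , -27 , -59 , -103
-20 , -32 , -44
-12 , -12
Constant third difference = -12, so extend:
-44 − 12 = -56;  -103 − 56 = -159;  -198 − 159 = -357

-357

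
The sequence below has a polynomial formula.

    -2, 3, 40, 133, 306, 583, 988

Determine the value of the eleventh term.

Δ: 5, 37, 93, 173, 277, 405
Δ²: 32, 56, 80, 104, 128
Δ³: 24, 24, 24, 24
Third differences constant at 24.
128 + 24 = 152;  405 + 152 = 557;  988 + 557 = 1545
152 + 24 = 176;  557 + 176 = 733;  1545 + 733 = 2278
176 + 24 = 200;  733 + 200 = 933;  2278 + 933 = 3211
200 + 24 = 224;  933 + 224 = 1157;  3211 + 1157 = 4368

4368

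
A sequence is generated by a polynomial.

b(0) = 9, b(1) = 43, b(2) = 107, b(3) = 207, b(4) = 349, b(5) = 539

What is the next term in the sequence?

34  64  100  142  190
30  36  42  48
6  6  6
Third differences constant at 6.
48 + 6 = 54;  190 + 54 = 244;  539 + 244 = 783

783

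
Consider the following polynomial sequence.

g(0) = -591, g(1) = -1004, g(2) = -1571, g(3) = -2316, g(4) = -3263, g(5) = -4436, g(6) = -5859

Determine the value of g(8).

-9551

-413, -567, -745, -947, -1173, -1423
-154, -178, -202, -226, -250
-24, -24, -24, -24
The third differences are constant (-24).
-250 − 24 = -274;  -1423 − 274 = -1697;  -5859 − 1697 = -7556
-274 − 24 = -298;  -1697 − 298 = -1995;  -7556 − 1995 = -9551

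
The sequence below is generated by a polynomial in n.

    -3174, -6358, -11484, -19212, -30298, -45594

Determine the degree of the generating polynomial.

-3184, -5126, -7728, -11086, -15296
-1942, -2602, -3358, -4210
-660, -756, -852
-96, -96
The fourth differences are constant, so the polynomial has degree 4.

4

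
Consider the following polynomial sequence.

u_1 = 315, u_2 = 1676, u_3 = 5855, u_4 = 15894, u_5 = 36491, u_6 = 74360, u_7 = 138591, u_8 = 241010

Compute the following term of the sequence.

Δ: 1361, 4179, 10039, 20597, 37869, 64231, 102419
Δ²: 2818, 5860, 10558, 17272, 26362, 38188
Δ³: 3042, 4698, 6714, 9090, 11826
Δ⁴: 1656, 2016, 2376, 2736
Δ⁵: 360, 360, 360
Constant fifth difference = 360, so extend:
2736 + 360 = 3096;  11826 + 3096 = 14922;  38188 + 14922 = 53110;  102419 + 53110 = 155529;  241010 + 155529 = 396539

396539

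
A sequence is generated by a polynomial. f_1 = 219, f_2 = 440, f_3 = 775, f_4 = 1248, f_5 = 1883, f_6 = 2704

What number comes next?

Δ: 221, 335, 473, 635, 821
Δ²: 114, 138, 162, 186
Δ³: 24, 24, 24
The third differences are constant (24).
186 + 24 = 210;  821 + 210 = 1031;  2704 + 1031 = 3735

3735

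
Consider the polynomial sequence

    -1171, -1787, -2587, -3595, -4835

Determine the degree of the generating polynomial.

Δ: -616, -800, -1008, -1240
Δ²: -184, -208, -232
Δ³: -24, -24
The third differences are constant, so the polynomial has degree 3.

3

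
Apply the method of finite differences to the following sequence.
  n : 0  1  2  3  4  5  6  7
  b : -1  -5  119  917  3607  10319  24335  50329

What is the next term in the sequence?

First differences: -4 , 124 , 798 , 2690 , 6712 , 14016 , 25994
Second differences: 128 , 674 , 1892 , 4022 , 7304 , 11978
Third differences: 546 , 1218 , 2130 , 3282 , 4674
Fourth differences: 672 , 912 , 1152 , 1392
Fifth differences: 240 , 240 , 240
The fifth differences are constant (240).
1392 + 240 = 1632;  4674 + 1632 = 6306;  11978 + 6306 = 18284;  25994 + 18284 = 44278;  50329 + 44278 = 94607

94607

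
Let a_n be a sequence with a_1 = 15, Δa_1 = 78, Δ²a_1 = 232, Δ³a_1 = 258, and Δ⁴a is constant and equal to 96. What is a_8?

Build the table forward from the leading diagonal:
Fourth differences: 96  96  96  96  96  96  96  96
Third differences: 258  354  450  546  642  738  834  930
Second differences: 232  490  844  1294  1840  2482  3220  4054
First differences: 78  310  800  1644  2938  4778  7260  10480
a: 15  93  403  1203  2847  5785  10563  17823

17823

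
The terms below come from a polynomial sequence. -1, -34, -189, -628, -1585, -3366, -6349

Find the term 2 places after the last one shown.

-17793

-33, -155, -439, -957, -1781, -2983
-122, -284, -518, -824, -1202
-162, -234, -306, -378
-72, -72, -72
Fourth differences constant at -72.
-378 − 72 = -450;  -1202 − 450 = -1652;  -2983 − 1652 = -4635;  -6349 − 4635 = -10984
-450 − 72 = -522;  -1652 − 522 = -2174;  -4635 − 2174 = -6809;  -10984 − 6809 = -17793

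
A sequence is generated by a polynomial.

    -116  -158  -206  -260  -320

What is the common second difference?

Δ: -42, -48, -54, -60
Δ²: -6, -6, -6

-6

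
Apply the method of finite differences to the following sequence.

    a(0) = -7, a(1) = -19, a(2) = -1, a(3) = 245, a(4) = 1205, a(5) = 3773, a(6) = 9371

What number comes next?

D1: -12 , 18 , 246 , 960 , 2568 , 5598
D2: 30 , 228 , 714 , 1608 , 3030
D3: 198 , 486 , 894 , 1422
D4: 288 , 408 , 528
D5: 120 , 120
Fifth differences constant at 120.
528 + 120 = 648;  1422 + 648 = 2070;  3030 + 2070 = 5100;  5598 + 5100 = 10698;  9371 + 10698 = 20069

20069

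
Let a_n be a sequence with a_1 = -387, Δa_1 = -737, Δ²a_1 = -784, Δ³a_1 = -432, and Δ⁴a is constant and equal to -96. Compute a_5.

-9863

Build the table forward from the leading diagonal:
Δ⁴: -96  -96  -96  -96  -96
Δ³: -432  -528  -624  -720  -816
Δ²: -784  -1216  -1744  -2368  -3088
Δ: -737  -1521  -2737  -4481  -6849
a: -387  -1124  -2645  -5382  -9863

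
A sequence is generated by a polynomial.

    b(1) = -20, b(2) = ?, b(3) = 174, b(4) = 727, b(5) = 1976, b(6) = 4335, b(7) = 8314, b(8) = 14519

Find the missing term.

Using the last 6 terms:
Δ: 553  1249  2359  3979  6205
Δ²: 696  1110  1620  2226
Δ³: 414  510  606
Δ⁴: 96  96
Constant fourth difference = 96.
Extend backward: 414 − 96 = 318;  696 − 318 = 378;  553 − 378 = 175;  174 − 175 = -1

-1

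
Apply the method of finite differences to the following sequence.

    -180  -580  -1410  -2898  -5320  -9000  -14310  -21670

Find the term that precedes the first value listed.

-30

-400  -830  -1488  -2422  -3680  -5310  -7360
-430  -658  -934  -1258  -1630  -2050
-228  -276  -324  -372  -420
-48  -48  -48  -48
The fourth differences are constant at -48.
Work back: -228 + 48 = -180;  -430 + 180 = -250;  -400 + 250 = -150;  -180 + 150 = -30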